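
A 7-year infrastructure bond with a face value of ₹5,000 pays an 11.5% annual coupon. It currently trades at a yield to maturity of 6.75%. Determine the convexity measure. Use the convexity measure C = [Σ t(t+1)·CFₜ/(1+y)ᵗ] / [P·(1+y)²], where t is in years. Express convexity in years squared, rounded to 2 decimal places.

34.18

With y = 0.0675:
  t   CF        PV=CF/(1+0.0675)^t    t·PV        t(t+1)·PV
  1       575.00       538.6417       538.6417       1,077.2834
  2       575.00       504.5824     1,009.1648       3,027.4943
  3       575.00       472.6767     1,418.0301       5,672.1204
  4       575.00       442.7885     1,771.1539       8,855.7695
  5       575.00       414.7901     2,073.9507      12,443.7043
  6       575.00       388.5622     2,331.3732      16,319.6121
  7     5,575.00     3,529.1465    24,704.0254     197,632.2035
  Σ                  6,291.1881    33,846.3398     245,028.1874
P = 6,291.1881.
Convexity = Σ t(t+1)·PV / [P·(1+y)²] = 245,028.1874 / (6,291.1881 × 1.139556) = 34.17808.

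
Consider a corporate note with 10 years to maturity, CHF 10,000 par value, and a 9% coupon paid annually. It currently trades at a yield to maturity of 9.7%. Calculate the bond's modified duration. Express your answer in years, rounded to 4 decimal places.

6.3110 years

Periodic yield y = 0.097. First find Macaulay duration:
  t   CF        PV=CF/(1+0.097)^t    t·PV
  1       900.00       820.4193       820.4193
  2       900.00       747.8754     1,495.7508
  3       900.00       681.7460     2,045.2381
  4       900.00       621.4640     2,485.8561
  5       900.00       566.5123     2,832.5617
  6       900.00       516.4196     3,098.5178
  7       900.00       470.7563     3,295.2939
  8       900.00       429.1306     3,433.0448
  9       900.00       391.1856     3,520.6704
  10   10,900.00     4,318.7715    43,187.7145
  Σ                  9,564.2807    66,215.0676
P = 9,564.2807; Macaulay duration = 66,215.0676 / 9,564.2807 = 6.92316 years.
Modified duration = D_Mac / (1 + y) = 6.92316 / 1.097 = 6.31100 years.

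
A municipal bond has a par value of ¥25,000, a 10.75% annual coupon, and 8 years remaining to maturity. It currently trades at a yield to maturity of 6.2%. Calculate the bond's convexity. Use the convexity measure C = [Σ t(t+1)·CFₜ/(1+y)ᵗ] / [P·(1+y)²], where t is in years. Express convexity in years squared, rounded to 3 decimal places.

43.150

With y = 0.062:
  t   CF        PV=CF/(1+0.062)^t    t·PV        t(t+1)·PV
  1     2,687.50     2,530.6026     2,530.6026       5,061.2053
  2     2,687.50     2,382.8650     4,765.7300      14,297.1900
  3     2,687.50     2,243.7524     6,731.2571      26,925.0283
  4     2,687.50     2,112.7612     8,451.0447      42,255.2233
  5     2,687.50     1,989.4173     9,947.0865      59,682.5189
  6     2,687.50     1,873.2743    11,239.6457      78,677.5201
  7     2,687.50     1,763.9118    12,347.3823      98,779.0586
  8    27,687.50    17,111.4814   136,891.8512   1,232,026.6610
  Σ                 32,008.0659   192,904.6001   1,557,704.4055
P = 32,008.0659.
Convexity = Σ t(t+1)·PV / [P·(1+y)²] = 1,557,704.4055 / (32,008.0659 × 1.127844) = 43.14958.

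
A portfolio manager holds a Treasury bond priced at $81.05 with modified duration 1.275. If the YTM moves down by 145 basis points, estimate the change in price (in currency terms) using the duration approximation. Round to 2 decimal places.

Duration approximation: ΔP/P ≈ -D_mod · Δy = -1.275 × (-0.0145) = +0.0184875.
ΔP ≈ 81.05 × (+0.0184875) = +1.498411875.

+$1.50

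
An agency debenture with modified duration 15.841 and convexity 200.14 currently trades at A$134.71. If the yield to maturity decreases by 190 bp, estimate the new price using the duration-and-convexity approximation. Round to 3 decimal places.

A$180.121

Duration effect: -D_mod·Δy = -15.841 × (-0.019) = +0.300979
Convexity effect: ½·C·(Δy)² = 0.5 × 200.14 × (-0.019)² = +0.03612527
ΔP/P ≈ +0.300979 + 0.03612527 = +0.33710427
New price ≈ 134.71 × (1 + 0.33710427) = 180.1213162117.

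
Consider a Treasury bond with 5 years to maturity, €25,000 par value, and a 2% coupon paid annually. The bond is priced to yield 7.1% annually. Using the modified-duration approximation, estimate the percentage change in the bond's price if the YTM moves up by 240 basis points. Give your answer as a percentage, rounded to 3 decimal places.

Periodic yield y = 0.071. Modified duration first:
  t   CF        PV=CF/(1+0.071)^t    t·PV
  1       500.00       466.8534       466.8534
  2       500.00       435.9042       871.8084
  3       500.00       407.0067     1,221.0202
  4       500.00       380.0250     1,520.0998
  5    25,500.00    18,096.4266    90,482.1331
  Σ                 19,786.2159    94,561.9150
P = 19,786.2159; D_Mac = 4.77918 yrs; D_mod = 4.77918/(1+0.071) = 4.46235 yrs.
ΔP/P ≈ -D_mod · Δy = -4.46235 × (+0.024) = -0.107097 = -10.7097%.

-10.710%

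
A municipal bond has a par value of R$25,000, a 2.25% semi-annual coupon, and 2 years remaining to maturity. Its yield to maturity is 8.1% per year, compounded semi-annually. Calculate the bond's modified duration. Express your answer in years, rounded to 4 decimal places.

Periodic yield y = 0.0405. First find Macaulay duration:
  t   CF        PV=CF/(1+0.0405)^t    t·PV
  1       281.25       270.3027       270.3027
  2       281.25       259.7816       519.5632
  3       281.25       249.6700       749.0099
  4    25,281.25    21,569.0097    86,276.0387
  Σ                 22,348.7639    87,814.9144
P = 22,348.7639; Macaulay duration = 87,814.9144 / 22,348.7639 = 3.92930 half-year periods = 1.96465 years.
Modified duration = D_Mac / (1 + y) = 1.96465 / 1.0405 = 1.88818 years.

1.8882 years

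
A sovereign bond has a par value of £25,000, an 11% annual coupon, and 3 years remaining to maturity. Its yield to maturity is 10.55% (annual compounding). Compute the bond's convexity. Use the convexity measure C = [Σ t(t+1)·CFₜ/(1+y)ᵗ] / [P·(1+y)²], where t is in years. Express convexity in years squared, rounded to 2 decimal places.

With y = 0.1055:
  t   CF        PV=CF/(1+0.1055)^t    t·PV        t(t+1)·PV
  1     2,750.00     2,487.5622     2,487.5622       4,975.1244
  2     2,750.00     2,250.1693     4,500.3387      13,501.0160
  3    27,750.00    20,539.3524    61,618.0573     246,472.2290
  Σ                 25,277.0839    68,605.9581     264,948.3694
P = 25,277.0839.
Convexity = Σ t(t+1)·PV / [P·(1+y)²] = 264,948.3694 / (25,277.0839 × 1.222130) = 8.57663.

8.58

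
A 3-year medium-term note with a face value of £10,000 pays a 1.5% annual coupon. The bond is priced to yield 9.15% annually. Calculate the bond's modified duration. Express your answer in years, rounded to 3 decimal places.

Periodic yield y = 0.0915. First find Macaulay duration:
  t   CF        PV=CF/(1+0.0915)^t    t·PV
  1       150.00       137.4256       137.4256
  2       150.00       125.9052       251.8105
  3    10,150.00     7,805.3939    23,416.1816
  Σ                  8,068.7246    23,805.4176
P = 8,068.7246; Macaulay duration = 23,805.4176 / 8,068.7246 = 2.95033 years.
Modified duration = D_Mac / (1 + y) = 2.95033 / 1.0915 = 2.70301 years.

2.703 years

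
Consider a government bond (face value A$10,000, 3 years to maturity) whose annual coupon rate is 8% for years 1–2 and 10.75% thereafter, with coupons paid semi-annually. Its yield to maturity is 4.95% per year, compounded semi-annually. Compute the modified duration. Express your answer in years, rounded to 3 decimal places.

2.673 years

Periodic yield y = 0.02475. First find Macaulay duration:
  t   CF        PV=CF/(1+0.02475)^t    t·PV
  1       400.00       390.3391       390.3391
  2       400.00       380.9115       761.8231
  3       400.00       371.7117     1,115.1350
  4       400.00       362.7340     1,450.9361
  5       537.50       475.6515     2,378.2573
  6    10,537.50     9,099.7618    54,598.5710
  Σ                 11,081.1096    60,695.0616
P = 11,081.1096; Macaulay duration = 60,695.0616 / 11,081.1096 = 5.47735 half-year periods = 2.73867 years.
Modified duration = D_Mac / (1 + y) = 2.73867 / 1.02475 = 2.67253 years.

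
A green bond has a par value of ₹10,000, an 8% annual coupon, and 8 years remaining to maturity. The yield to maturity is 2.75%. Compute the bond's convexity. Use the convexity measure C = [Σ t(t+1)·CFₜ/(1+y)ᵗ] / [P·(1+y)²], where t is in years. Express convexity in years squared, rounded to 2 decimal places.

With y = 0.0275:
  t   CF        PV=CF/(1+0.0275)^t    t·PV        t(t+1)·PV
  1       800.00       778.5888       778.5888       1,557.1776
  2       800.00       757.7507     1,515.5013       4,546.5040
  3       800.00       737.4702     2,212.4107       8,849.6428
  4       800.00       717.7326     2,870.9303      14,354.6517
  5       800.00       698.5232     3,492.6160      20,955.6960
  6       800.00       679.8279     4,078.9676      28,552.7731
  7       800.00       661.6330     4,631.4312      37,051.4493
  8    10,800.00     8,692.9886    69,543.9090     625,895.1807
  Σ                 13,724.5151    89,124.3549     741,763.0751
P = 13,724.5151.
Convexity = Σ t(t+1)·PV / [P·(1+y)²] = 741,763.0751 / (13,724.5151 × 1.055756) = 51.19229.

51.19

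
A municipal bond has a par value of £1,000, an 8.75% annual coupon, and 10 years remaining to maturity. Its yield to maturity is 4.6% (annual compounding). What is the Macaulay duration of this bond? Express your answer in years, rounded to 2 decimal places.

Periodic yield y = 0.046. Discount each cash flow and weight by its year:
  t   CF        PV=CF/(1+0.046)^t    t·PV
  1        87.50        83.6520        83.6520
  2        87.50        79.9732       159.9465
  3        87.50        76.4563       229.3688
  4        87.50        73.0939       292.3757
  5        87.50        69.8795       349.3974
  6        87.50        66.8064       400.8383
  7        87.50        63.8684       447.0790
  8        87.50        61.0597       488.4775
  9        87.50        58.3745       525.3702
  10    1,087.50       693.6053     6,936.0533
  Σ                  1,326.7692     9,912.5586
Price P = Σ PV = 1,326.7692.
Macaulay duration = Σ(t·PV) / P = 9,912.5586 / 1,326.7692 = 7.47120 years.

7.47 years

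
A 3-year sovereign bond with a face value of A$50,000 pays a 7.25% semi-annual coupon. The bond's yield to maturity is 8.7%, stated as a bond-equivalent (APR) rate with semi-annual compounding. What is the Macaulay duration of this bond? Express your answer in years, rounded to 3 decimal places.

2.744 years

Periodic yield y = 0.0435. Discount each cash flow and weight by its period:
  t   CF        PV=CF/(1+0.0435)^t    t·PV
  1     1,812.50     1,736.9430     1,736.9430
  2     1,812.50     1,664.5357     3,329.0714
  3     1,812.50     1,595.1468     4,785.4404
  4     1,812.50     1,528.6505     6,114.6020
  5     1,812.50     1,464.9262     7,324.6310
  6    51,812.50    40,130.9857   240,785.9144
  Σ                 48,121.1879   264,076.6022
Price P = Σ PV = 48,121.1879.
Macaulay duration = Σ(t·PV) / P = 264,076.6022 / 48,121.1879 = 5.48774 half-year periods.
In years: 5.48774 / 2 = 2.74387 years.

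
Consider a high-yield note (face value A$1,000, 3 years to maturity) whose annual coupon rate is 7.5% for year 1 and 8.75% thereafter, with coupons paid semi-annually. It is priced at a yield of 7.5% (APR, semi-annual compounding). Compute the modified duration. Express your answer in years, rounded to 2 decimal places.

Periodic yield y = 0.0375. First find Macaulay duration:
  t   CF        PV=CF/(1+0.0375)^t    t·PV
  1        37.50        36.1446        36.1446
  2        37.50        34.8381        69.6763
  3        43.75        39.1754       117.5263
  4        43.75        37.7594       151.0378
  5        43.75        36.3946       181.9732
  6     1,043.75       836.8890     5,021.3340
  Σ                  1,021.2012     5,577.6922
P = 1,021.2012; Macaulay duration = 5,577.6922 / 1,021.2012 = 5.46189 half-year periods = 2.73095 years.
Modified duration = D_Mac / (1 + y) = 2.73095 / 1.0375 = 2.63224 years.

2.63 years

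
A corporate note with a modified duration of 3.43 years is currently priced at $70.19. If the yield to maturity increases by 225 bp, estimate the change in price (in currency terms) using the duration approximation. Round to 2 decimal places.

-$5.42

Duration approximation: ΔP/P ≈ -D_mod · Δy = -3.43 × (+0.0225) = -0.077175.
ΔP ≈ 70.19 × (-0.077175) = -5.41691325.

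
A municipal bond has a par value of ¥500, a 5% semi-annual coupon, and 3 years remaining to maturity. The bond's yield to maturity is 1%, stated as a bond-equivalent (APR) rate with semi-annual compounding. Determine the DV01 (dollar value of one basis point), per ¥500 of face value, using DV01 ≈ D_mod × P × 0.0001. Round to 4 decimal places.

¥0.1576

Periodic yield y = 0.005.
  t   CF        PV=CF/(1+0.005)^t    t·PV
  1        12.50        12.4378        12.4378
  2        12.50        12.3759        24.7519
  3        12.50        12.3144        36.9431
  4        12.50        12.2531        49.0124
  5        12.50        12.1921        60.9607
  6       512.50       497.3905     2,984.3431
  Σ                    558.9638     3,168.4489
P = 558.9638; D_Mac = 5.66843 half-year periods = 2.83422 yrs; D_mod = 2.82012 yrs.
DV01 ≈ 2.82012 × 558.9638 × 0.0001 = 0.157634.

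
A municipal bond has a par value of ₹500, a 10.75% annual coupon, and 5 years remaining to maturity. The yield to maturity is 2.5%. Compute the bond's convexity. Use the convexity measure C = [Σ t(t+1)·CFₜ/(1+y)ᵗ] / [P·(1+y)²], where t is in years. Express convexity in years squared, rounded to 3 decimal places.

22.938

With y = 0.025:
  t   CF        PV=CF/(1+0.025)^t    t·PV        t(t+1)·PV
  1        53.75        52.4390        52.4390         104.8780
  2        53.75        51.1600       102.3200         306.9601
  3        53.75        49.9122       149.7367         598.9466
  4        53.75        48.6948       194.7794         973.8969
  5       553.75       489.4343     2,447.1716      14,683.0294
  Σ                    691.6404     2,946.4467      16,667.7111
P = 691.6404.
Convexity = Σ t(t+1)·PV / [P·(1+y)²] = 16,667.7111 / (691.6404 × 1.050625) = 22.93759.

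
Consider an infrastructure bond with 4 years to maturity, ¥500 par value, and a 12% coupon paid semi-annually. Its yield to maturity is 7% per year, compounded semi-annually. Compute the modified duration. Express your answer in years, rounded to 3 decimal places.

3.239 years

Periodic yield y = 0.035. First find Macaulay duration:
  t   CF        PV=CF/(1+0.035)^t    t·PV
  1        30.00        28.9855        28.9855
  2        30.00        28.0053        56.0106
  3        30.00        27.0583        81.1748
  4        30.00        26.1433       104.5731
  5        30.00        25.2592       126.2960
  6        30.00        24.4050       146.4301
  7        30.00        23.5797       165.0581
  8       530.00       402.4881     3,219.9050
  Σ                    585.9244     3,928.4333
P = 585.9244; Macaulay duration = 3,928.4333 / 585.9244 = 6.70468 half-year periods = 3.35234 years.
Modified duration = D_Mac / (1 + y) = 3.35234 / 1.035 = 3.23897 years.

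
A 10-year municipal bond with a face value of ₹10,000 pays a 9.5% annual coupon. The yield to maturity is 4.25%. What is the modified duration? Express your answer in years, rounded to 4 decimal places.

7.1039 years

Periodic yield y = 0.0425. First find Macaulay duration:
  t   CF        PV=CF/(1+0.0425)^t    t·PV
  1       950.00       911.2710       911.2710
  2       950.00       874.1208     1,748.2417
  3       950.00       838.4852     2,515.4557
  4       950.00       804.3024     3,217.2095
  5       950.00       771.5131     3,857.5653
  6       950.00       740.0605     4,440.3630
  7       950.00       709.8902     4,969.2312
  8       950.00       680.9498     5,447.5984
  9       950.00       653.1893     5,878.7033
  10   10,950.00     7,221.9335    72,219.3346
  Σ                 14,205.7157   105,204.9736
P = 14,205.7157; Macaulay duration = 105,204.9736 / 14,205.7157 = 7.40582 years.
Modified duration = D_Mac / (1 + y) = 7.40582 / 1.0425 = 7.10390 years.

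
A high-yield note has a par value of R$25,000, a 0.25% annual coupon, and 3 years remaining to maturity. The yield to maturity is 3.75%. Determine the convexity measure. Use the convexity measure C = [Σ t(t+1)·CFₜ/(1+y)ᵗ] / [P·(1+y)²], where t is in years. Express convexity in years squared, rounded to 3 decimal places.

11.109

With y = 0.0375:
  t   CF        PV=CF/(1+0.0375)^t    t·PV        t(t+1)·PV
  1        62.50        60.2410        60.2410         120.4819
  2        62.50        58.0636       116.1272         348.3815
  3    25,062.50    22,441.9233    67,325.7699     269,303.0796
  Σ                 22,560.2278    67,502.1380     269,771.9430
P = 22,560.2278.
Convexity = Σ t(t+1)·PV / [P·(1+y)²] = 269,771.9430 / (22,560.2278 × 1.076406) = 11.10905.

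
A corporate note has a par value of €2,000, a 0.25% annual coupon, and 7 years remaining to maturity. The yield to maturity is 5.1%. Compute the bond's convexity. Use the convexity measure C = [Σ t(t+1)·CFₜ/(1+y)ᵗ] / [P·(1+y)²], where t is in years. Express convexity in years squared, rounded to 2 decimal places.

50.09

With y = 0.051:
  t   CF        PV=CF/(1+0.051)^t    t·PV        t(t+1)·PV
  1         5.00         4.7574         4.7574           9.5147
  2         5.00         4.5265         9.0530          27.1591
  3         5.00         4.3069        12.9206          51.6825
  4         5.00         4.0979        16.3915          81.9576
  5         5.00         3.8990        19.4951         116.9709
  6         5.00         3.7098        22.2590         155.8128
  7     2,005.00     1,415.4527     9,908.1690      79,265.3519
  Σ                  1,440.7502     9,993.0456      79,708.4494
P = 1,440.7502.
Convexity = Σ t(t+1)·PV / [P·(1+y)²] = 79,708.4494 / (1,440.7502 × 1.104601) = 50.08529.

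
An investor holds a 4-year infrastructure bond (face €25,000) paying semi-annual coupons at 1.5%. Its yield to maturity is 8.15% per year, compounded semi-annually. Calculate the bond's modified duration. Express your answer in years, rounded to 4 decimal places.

Periodic yield y = 0.04075. First find Macaulay duration:
  t   CF        PV=CF/(1+0.04075)^t    t·PV
  1       187.50       180.1585       180.1585
  2       187.50       173.1045       346.2091
  3       187.50       166.3267       498.9801
  4       187.50       159.8143       639.2571
  5       187.50       153.5568       767.7842
  6       187.50       147.5444       885.2664
  7       187.50       141.7674       992.3717
  8    25,187.50    18,298.4249   146,387.3989
  Σ                 19,420.6976   150,697.4261
P = 19,420.6976; Macaulay duration = 150,697.4261 / 19,420.6976 = 7.75963 half-year periods = 3.87981 years.
Modified duration = D_Mac / (1 + y) = 3.87981 / 1.04075 = 3.72790 years.

3.7279 years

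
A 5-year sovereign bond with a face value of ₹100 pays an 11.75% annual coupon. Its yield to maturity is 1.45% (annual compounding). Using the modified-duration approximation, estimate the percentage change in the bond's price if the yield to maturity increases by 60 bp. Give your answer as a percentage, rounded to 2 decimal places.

Periodic yield y = 0.0145. Modified duration first:
  t   CF        PV=CF/(1+0.0145)^t    t·PV
  1        11.75        11.5821        11.5821
  2        11.75        11.4165        22.8330
  3        11.75        11.2533        33.7600
  4        11.75        11.0925        44.3700
  5       111.75       103.9890       519.9448
  Σ                    149.3334       632.4900
P = 149.3334; D_Mac = 4.23542 yrs; D_mod = 4.23542/(1+0.0145) = 4.17489 yrs.
ΔP/P ≈ -D_mod · Δy = -4.17489 × (+0.006) = -0.025049 = -2.5049%.

-2.50%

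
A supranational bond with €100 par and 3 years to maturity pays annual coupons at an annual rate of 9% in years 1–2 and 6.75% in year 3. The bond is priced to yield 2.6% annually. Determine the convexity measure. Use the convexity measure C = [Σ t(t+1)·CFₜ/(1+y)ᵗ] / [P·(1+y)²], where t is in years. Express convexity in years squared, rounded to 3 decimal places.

10.263

With y = 0.026:
  t   CF        PV=CF/(1+0.026)^t    t·PV        t(t+1)·PV
  1         9.00         8.7719         8.7719          17.5439
  2         9.00         8.5496        17.0993          51.2978
  3       106.75        98.8384       296.5153       1,186.0611
  Σ                    116.1600       322.3865       1,254.9028
P = 116.1600.
Convexity = Σ t(t+1)·PV / [P·(1+y)²] = 1,254.9028 / (116.1600 × 1.052676) = 10.26263.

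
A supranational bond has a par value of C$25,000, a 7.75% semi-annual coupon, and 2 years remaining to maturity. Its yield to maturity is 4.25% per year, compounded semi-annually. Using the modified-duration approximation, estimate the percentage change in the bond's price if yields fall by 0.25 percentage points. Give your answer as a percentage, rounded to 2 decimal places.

+0.46%

Periodic yield y = 0.02125. Modified duration first:
  t   CF        PV=CF/(1+0.02125)^t    t·PV
  1       968.75       948.5924       948.5924
  2       968.75       928.8543     1,857.7085
  3       968.75       909.5268     2,728.5804
  4    25,968.75    23,873.8668    95,495.4674
  Σ                 26,660.8403   101,030.3488
P = 26,660.8403; D_Mac = 3.78947 half-year periods = 1.89473 yrs; D_mod = 1.89473/(1+0.02125) = 1.85531 yrs.
ΔP/P ≈ -D_mod · Δy = -1.85531 × (-0.0025) = +0.004638 = +0.4638%.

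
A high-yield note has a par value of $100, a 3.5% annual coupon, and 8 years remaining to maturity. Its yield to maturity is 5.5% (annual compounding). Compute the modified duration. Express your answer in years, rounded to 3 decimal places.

Periodic yield y = 0.055. First find Macaulay duration:
  t   CF        PV=CF/(1+0.055)^t    t·PV
  1         3.50         3.3175         3.3175
  2         3.50         3.1446         6.2892
  3         3.50         2.9806         8.9419
  4         3.50         2.8253        11.3010
  5         3.50         2.6780        13.3899
  6         3.50         2.5384        15.2302
  7         3.50         2.4060        16.8422
  8       103.50        67.4405       539.5239
  Σ                     87.3309       614.8358
P = 87.3309; Macaulay duration = 614.8358 / 87.3309 = 7.04030 years.
Modified duration = D_Mac / (1 + y) = 7.04030 / 1.055 = 6.67327 years.

6.673 years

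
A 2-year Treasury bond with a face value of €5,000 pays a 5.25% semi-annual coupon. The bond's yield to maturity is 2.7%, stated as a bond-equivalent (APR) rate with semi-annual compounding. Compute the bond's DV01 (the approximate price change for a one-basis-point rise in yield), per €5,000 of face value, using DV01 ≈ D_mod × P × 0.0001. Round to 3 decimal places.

Periodic yield y = 0.0135.
  t   CF        PV=CF/(1+0.0135)^t    t·PV
  1       131.25       129.5017       129.5017
  2       131.25       127.7767       255.5535
  3       131.25       126.0747       378.2242
  4     5,131.25     4,863.2675    19,453.0702
  Σ                  5,246.6207    20,216.3496
P = 5,246.6207; D_Mac = 3.85321 half-year periods = 1.92661 yrs; D_mod = 1.90094 yrs.
DV01 ≈ 1.90094 × 5,246.6207 × 0.0001 = 0.997353.

€0.997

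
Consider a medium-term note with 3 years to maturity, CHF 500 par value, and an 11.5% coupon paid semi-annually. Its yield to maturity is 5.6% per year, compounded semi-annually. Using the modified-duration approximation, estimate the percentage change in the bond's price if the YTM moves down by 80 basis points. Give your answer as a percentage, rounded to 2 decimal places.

+2.06%

Periodic yield y = 0.028. Modified duration first:
  t   CF        PV=CF/(1+0.028)^t    t·PV
  1        28.75        27.9669        27.9669
  2        28.75        27.2052        54.4104
  3        28.75        26.4642        79.3926
  4        28.75        25.7434       102.9735
  5        28.75        25.0422       125.2109
  6       528.75       448.0141     2,688.0847
  Σ                    580.4360     3,078.0389
P = 580.4360; D_Mac = 5.30298 half-year periods = 2.65149 yrs; D_mod = 2.65149/(1+0.028) = 2.57927 yrs.
ΔP/P ≈ -D_mod · Δy = -2.57927 × (-0.008) = +0.020634 = +2.0634%.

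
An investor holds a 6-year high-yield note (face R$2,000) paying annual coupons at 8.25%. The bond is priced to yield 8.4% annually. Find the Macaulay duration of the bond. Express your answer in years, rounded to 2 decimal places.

Periodic yield y = 0.084. Discount each cash flow and weight by its year:
  t   CF        PV=CF/(1+0.084)^t    t·PV
  1       165.00       152.2140       152.2140
  2       165.00       140.4188       280.8377
  3       165.00       129.5377       388.6130
  4       165.00       119.4997       477.9988
  5       165.00       110.2396       551.1979
  6     2,165.00     1,334.3882     8,006.3295
  Σ                  1,986.2981     9,857.1909
Price P = Σ PV = 1,986.2981.
Macaulay duration = Σ(t·PV) / P = 9,857.1909 / 1,986.2981 = 4.96259 years.

4.96 years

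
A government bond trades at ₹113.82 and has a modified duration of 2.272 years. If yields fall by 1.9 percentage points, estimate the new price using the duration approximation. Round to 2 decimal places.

₹118.73

Duration approximation: ΔP/P ≈ -D_mod · Δy = -2.272 × (-0.019) = +0.043168.
New price ≈ 113.82 × (1 + 0.043168) = 118.73338176.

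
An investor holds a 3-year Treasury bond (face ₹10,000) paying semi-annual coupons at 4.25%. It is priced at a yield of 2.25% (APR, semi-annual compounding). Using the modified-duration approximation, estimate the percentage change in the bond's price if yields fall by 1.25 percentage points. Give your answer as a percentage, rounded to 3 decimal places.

Periodic yield y = 0.01125. Modified duration first:
  t   CF        PV=CF/(1+0.01125)^t    t·PV
  1       212.50       210.1360       210.1360
  2       212.50       207.7982       415.5965
  3       212.50       205.4865       616.4596
  4       212.50       203.2005       812.8020
  5       212.50       200.9399     1,004.6997
  6    10,212.50     9,549.5050    57,297.0302
  Σ                 10,577.0662    60,356.7239
P = 10,577.0662; D_Mac = 5.70638 half-year periods = 2.85319 yrs; D_mod = 2.85319/(1+0.01125) = 2.82145 yrs.
ΔP/P ≈ -D_mod · Δy = -2.82145 × (-0.0125) = +0.035268 = +3.5268%.

+3.527%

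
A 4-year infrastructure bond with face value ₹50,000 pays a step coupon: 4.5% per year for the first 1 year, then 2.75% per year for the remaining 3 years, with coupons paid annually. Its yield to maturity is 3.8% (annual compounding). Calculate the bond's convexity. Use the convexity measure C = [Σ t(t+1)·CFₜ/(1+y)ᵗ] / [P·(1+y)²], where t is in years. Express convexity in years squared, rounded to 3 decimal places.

With y = 0.038:
  t   CF        PV=CF/(1+0.038)^t    t·PV        t(t+1)·PV
  1     2,250.00     2,167.6301     2,167.6301       4,335.2601
  2     1,375.00     1,276.1684     2,552.3368       7,657.0105
  3     1,375.00     1,229.4493     3,688.3480      14,753.3921
  4    51,375.00    44,255.0077   177,020.0309     885,100.1544
  Σ                 48,928.2555   185,428.3458     911,845.8170
P = 48,928.2555.
Convexity = Σ t(t+1)·PV / [P·(1+y)²] = 911,845.8170 / (48,928.2555 × 1.077444) = 17.29685.

17.297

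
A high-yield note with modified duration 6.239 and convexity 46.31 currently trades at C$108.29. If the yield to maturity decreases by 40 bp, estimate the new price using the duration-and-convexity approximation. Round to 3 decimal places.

Duration effect: -D_mod·Δy = -6.239 × (-0.004) = +0.024956
Convexity effect: ½·C·(Δy)² = 0.5 × 46.31 × (-0.004)² = +0.00037048
ΔP/P ≈ +0.024956 + 0.00037048 = +0.02532648
New price ≈ 108.29 × (1 + 0.02532648) = 111.0326045192.

C$111.033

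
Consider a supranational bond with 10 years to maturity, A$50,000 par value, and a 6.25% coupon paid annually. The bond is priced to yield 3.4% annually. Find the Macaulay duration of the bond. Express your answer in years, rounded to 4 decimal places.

7.9852 years

Periodic yield y = 0.034. Discount each cash flow and weight by its year:
  t   CF        PV=CF/(1+0.034)^t    t·PV
  1     3,125.00     3,022.2437     3,022.2437
  2     3,125.00     2,922.8663     5,845.7325
  3     3,125.00     2,826.7565     8,480.2696
  4     3,125.00     2,733.8071    10,935.2284
  5     3,125.00     2,643.9140    13,219.5701
  6     3,125.00     2,556.9768    15,341.8609
  7     3,125.00     2,472.8983    17,310.2879
  8     3,125.00     2,391.5844    19,132.6752
  9     3,125.00     2,312.9443    20,816.4986
  10   53,125.00    38,027.1305   380,271.3053
  Σ                 61,911.1219   494,375.6722
Price P = Σ PV = 61,911.1219.
Macaulay duration = Σ(t·PV) / P = 494,375.6722 / 61,911.1219 = 7.98525 years.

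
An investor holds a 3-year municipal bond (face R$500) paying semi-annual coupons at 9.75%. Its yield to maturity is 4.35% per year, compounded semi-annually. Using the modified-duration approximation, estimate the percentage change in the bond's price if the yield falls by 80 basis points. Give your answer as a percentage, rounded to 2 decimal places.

+2.11%

Periodic yield y = 0.02175. Modified duration first:
  t   CF        PV=CF/(1+0.02175)^t    t·PV
  1       24.375        23.8561        23.8561
  2       24.375        23.3483        46.6966
  3       24.375        22.8513        68.5539
  4       24.375        22.3649        89.4594
  5       24.375        21.8888       109.4439
  6      524.375       460.8654     2,765.1924
  Σ                    575.1747     3,103.2022
P = 575.1747; D_Mac = 5.39523 half-year periods = 2.69762 yrs; D_mod = 2.69762/(1+0.02175) = 2.64019 yrs.
ΔP/P ≈ -D_mod · Δy = -2.64019 × (-0.008) = +0.021122 = +2.1122%.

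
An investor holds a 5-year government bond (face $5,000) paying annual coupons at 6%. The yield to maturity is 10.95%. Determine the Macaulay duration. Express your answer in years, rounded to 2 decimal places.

Periodic yield y = 0.1095. Discount each cash flow and weight by its year:
  t   CF        PV=CF/(1+0.1095)^t    t·PV
  1       300.00       270.3921       270.3921
  2       300.00       243.7062       487.4125
  3       300.00       219.6541       658.9623
  4       300.00       197.9758       791.9031
  5     5,300.00     3,152.3856    15,761.9281
  Σ                  4,084.1138    17,970.5980
Price P = Σ PV = 4,084.1138.
Macaulay duration = Σ(t·PV) / P = 17,970.5980 / 4,084.1138 = 4.40012 years.

4.40 years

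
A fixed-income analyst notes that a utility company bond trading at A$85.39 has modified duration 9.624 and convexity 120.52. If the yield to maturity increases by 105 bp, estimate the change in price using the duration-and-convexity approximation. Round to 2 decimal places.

-A$8.06

Duration effect: -D_mod·Δy = -9.624 × (+0.0105) = -0.101052
Convexity effect: ½·C·(Δy)² = 0.5 × 120.52 × (0.0105)² = +0.006643665
ΔP/P ≈ -0.101052 + 0.006643665 = -0.094408335
ΔP ≈ 85.39 × (-0.094408335) = -8.06152772565.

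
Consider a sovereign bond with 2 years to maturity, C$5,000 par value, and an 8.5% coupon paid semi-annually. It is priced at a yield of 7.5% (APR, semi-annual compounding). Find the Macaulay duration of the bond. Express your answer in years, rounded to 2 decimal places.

Periodic yield y = 0.0375. Discount each cash flow and weight by its period:
  t   CF        PV=CF/(1+0.0375)^t    t·PV
  1       212.50       204.8193       204.8193
  2       212.50       197.4162       394.8323
  3       212.50       190.2806       570.8419
  4     5,212.50     4,498.7685    17,995.0740
  Σ                  5,091.2846    19,165.5676
Price P = Σ PV = 5,091.2846.
Macaulay duration = Σ(t·PV) / P = 19,165.5676 / 5,091.2846 = 3.76439 half-year periods.
In years: 3.76439 / 2 = 1.88219 years.

1.88 years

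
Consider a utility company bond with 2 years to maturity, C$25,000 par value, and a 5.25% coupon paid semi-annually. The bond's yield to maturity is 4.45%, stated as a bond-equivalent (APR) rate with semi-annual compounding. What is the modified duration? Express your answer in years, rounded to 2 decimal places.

Periodic yield y = 0.02225. First find Macaulay duration:
  t   CF        PV=CF/(1+0.02225)^t    t·PV
  1       656.25       641.9663       641.9663
  2       656.25       627.9934     1,255.9868
  3       656.25       614.3247     1,842.9740
  4    25,656.25    23,494.4186    93,977.6743
  Σ                 25,378.7029    97,718.6014
P = 25,378.7029; Macaulay duration = 97,718.6014 / 25,378.7029 = 3.85042 half-year periods = 1.92521 years.
Modified duration = D_Mac / (1 + y) = 1.92521 / 1.02225 = 1.88331 years.

1.88 years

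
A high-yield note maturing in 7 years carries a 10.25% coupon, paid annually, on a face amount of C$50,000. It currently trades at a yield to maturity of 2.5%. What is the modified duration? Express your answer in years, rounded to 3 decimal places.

Periodic yield y = 0.025. First find Macaulay duration:
  t   CF        PV=CF/(1+0.025)^t    t·PV
  1     5,125.00     5,000.0000     5,000.0000
  2     5,125.00     4,878.0488     9,756.0976
  3     5,125.00     4,759.0720    14,277.2159
  4     5,125.00     4,642.9971    18,571.9882
  5     5,125.00     4,529.7532    22,648.7661
  6     5,125.00     4,419.2714    26,515.6286
  7    55,125.00    46,374.7461   324,623.2226
  Σ                 74,603.8886   421,392.9191
P = 74,603.8886; Macaulay duration = 421,392.9191 / 74,603.8886 = 5.64840 years.
Modified duration = D_Mac / (1 + y) = 5.64840 / 1.025 = 5.51064 years.

5.511 years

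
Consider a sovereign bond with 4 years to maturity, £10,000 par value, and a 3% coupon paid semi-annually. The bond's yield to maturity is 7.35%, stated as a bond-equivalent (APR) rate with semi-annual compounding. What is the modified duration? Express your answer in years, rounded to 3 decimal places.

3.644 years

Periodic yield y = 0.03675. First find Macaulay duration:
  t   CF        PV=CF/(1+0.03675)^t    t·PV
  1       150.00       144.6829       144.6829
  2       150.00       139.5543       279.1086
  3       150.00       134.6075       403.8224
  4       150.00       129.8360       519.3439
  5       150.00       125.2337       626.1683
  6       150.00       120.7945       724.7667
  7       150.00       116.5126       815.5883
  8    10,150.00     7,604.5530    60,836.4238
  Σ                  8,515.7743    64,349.9049
P = 8,515.7743; Macaulay duration = 64,349.9049 / 8,515.7743 = 7.55655 half-year periods = 3.77828 years.
Modified duration = D_Mac / (1 + y) = 3.77828 / 1.03675 = 3.64435 years.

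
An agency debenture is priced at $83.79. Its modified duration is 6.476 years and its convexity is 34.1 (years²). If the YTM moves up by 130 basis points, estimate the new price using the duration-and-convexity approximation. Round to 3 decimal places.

Duration effect: -D_mod·Δy = -6.476 × (+0.013) = -0.084188
Convexity effect: ½·C·(Δy)² = 0.5 × 34.1 × (0.013)² = +0.00288145
ΔP/P ≈ -0.084188 + 0.00288145 = -0.08130655
New price ≈ 83.79 × (1 - 0.08130655) = 76.9773241755.

$76.977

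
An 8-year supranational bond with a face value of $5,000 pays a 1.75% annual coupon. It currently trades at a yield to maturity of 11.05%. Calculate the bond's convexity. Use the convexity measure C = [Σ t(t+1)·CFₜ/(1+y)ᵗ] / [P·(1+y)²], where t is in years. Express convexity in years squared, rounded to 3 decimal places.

51.779

With y = 0.1105:
  t   CF        PV=CF/(1+0.1105)^t    t·PV        t(t+1)·PV
  1        87.50        78.7933        78.7933         157.5867
  2        87.50        70.9530       141.9061         425.7182
  3        87.50        63.8929       191.6786         766.7144
  4        87.50        57.5352       230.1409       1,150.7045
  5        87.50        51.8102       259.0510       1,554.3059
  6        87.50        46.6548       279.9290       1,959.5032
  7        87.50        42.0125       294.0872       2,352.6978
  8     5,087.50     2,199.6618    17,597.2947     158,375.6519
  Σ                  2,611.3138    19,072.8808     166,742.8824
P = 2,611.3138.
Convexity = Σ t(t+1)·PV / [P·(1+y)²] = 166,742.8824 / (2,611.3138 × 1.233210) = 51.77870.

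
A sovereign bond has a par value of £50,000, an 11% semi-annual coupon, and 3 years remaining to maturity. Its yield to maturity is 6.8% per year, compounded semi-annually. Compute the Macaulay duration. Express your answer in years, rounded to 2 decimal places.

Periodic yield y = 0.034. Discount each cash flow and weight by its period:
  t   CF        PV=CF/(1+0.034)^t    t·PV
  1     2,750.00     2,659.5745     2,659.5745
  2     2,750.00     2,572.1223     5,144.2446
  3     2,750.00     2,487.5458     7,462.6373
  4     2,750.00     2,405.7502     9,623.0010
  5     2,750.00     2,326.6443    11,633.2217
  6    52,750.00    43,161.7685   258,970.6112
  Σ                 55,613.4057   295,493.2902
Price P = Σ PV = 55,613.4057.
Macaulay duration = Σ(t·PV) / P = 295,493.2902 / 55,613.4057 = 5.31335 half-year periods.
In years: 5.31335 / 2 = 2.65667 years.

2.66 years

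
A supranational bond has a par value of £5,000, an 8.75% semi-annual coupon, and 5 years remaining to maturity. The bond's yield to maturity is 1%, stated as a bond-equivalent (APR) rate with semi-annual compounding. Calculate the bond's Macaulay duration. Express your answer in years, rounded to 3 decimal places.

Periodic yield y = 0.005. Discount each cash flow and weight by its period:
  t   CF        PV=CF/(1+0.005)^t    t·PV
  1       218.75       217.6617       217.6617
  2       218.75       216.5788       433.1576
  3       218.75       215.5013       646.5039
  4       218.75       214.4291       857.7166
  5       218.75       213.3623     1,066.8117
  6       218.75       212.3008     1,273.8050
  7       218.75       211.2446     1,478.7122
  8       218.75       210.1936     1,681.5491
  9       218.75       209.1479     1,882.3311
  10    5,218.75     4,964.8471    49,648.4707
  Σ                  6,885.2673    59,186.7195
Price P = Σ PV = 6,885.2673.
Macaulay duration = Σ(t·PV) / P = 59,186.7195 / 6,885.2673 = 8.59614 half-year periods.
In years: 8.59614 / 2 = 4.29807 years.

4.298 years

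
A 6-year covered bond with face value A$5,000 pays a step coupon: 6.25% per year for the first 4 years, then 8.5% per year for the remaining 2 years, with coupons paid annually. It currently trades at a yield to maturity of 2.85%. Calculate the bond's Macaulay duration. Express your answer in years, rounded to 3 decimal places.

Periodic yield y = 0.0285. Discount each cash flow and weight by its year:
  t   CF        PV=CF/(1+0.0285)^t    t·PV
  1       312.50       303.8405       303.8405
  2       312.50       295.4210       590.8421
  3       312.50       287.2349       861.7046
  4       312.50       279.2755     1,117.1020
  5       425.00       369.2899     1,846.4496
  6     5,425.00     4,583.2544    27,499.5265
  Σ                  6,118.3163    32,219.4653
Price P = Σ PV = 6,118.3163.
Macaulay duration = Σ(t·PV) / P = 32,219.4653 / 6,118.3163 = 5.26607 years.

5.266 years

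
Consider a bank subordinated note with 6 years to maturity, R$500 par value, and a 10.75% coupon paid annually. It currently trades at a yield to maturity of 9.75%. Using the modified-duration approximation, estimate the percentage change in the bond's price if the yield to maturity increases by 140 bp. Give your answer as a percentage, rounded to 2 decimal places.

Periodic yield y = 0.0975. Modified duration first:
  t   CF        PV=CF/(1+0.0975)^t    t·PV
  1        53.75        48.9749        48.9749
  2        53.75        44.6241        89.2482
  3        53.75        40.6598       121.9793
  4        53.75        37.0476       148.1905
  5        53.75        33.7564       168.7819
  6       553.75       316.8740     1,901.2438
  Σ                    521.9368     2,478.4186
P = 521.9368; D_Mac = 4.74850 yrs; D_mod = 4.74850/(1+0.0975) = 4.32665 yrs.
ΔP/P ≈ -D_mod · Δy = -4.32665 × (+0.014) = -0.060573 = -6.0573%.

-6.06%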